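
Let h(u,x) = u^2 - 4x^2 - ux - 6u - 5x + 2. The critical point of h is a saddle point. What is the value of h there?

∂h/∂u = 2u - x - 6 = 0 and ∂h/∂x = -u - 8x - 5 = 0, so (u, x) = (43/17, -16/17).
The Hessian has h_{uu} = 2, h_{xx} = -8, h_{ux} = -1, giving D = -17 < 0, so the point is a saddle point.
h(43/17, -16/17) = -55/17.

-55/17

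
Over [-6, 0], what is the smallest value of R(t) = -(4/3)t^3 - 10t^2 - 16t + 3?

The derivative is -4t^2 - 20t - 16, which vanishes at t = -4 and t = -1.
Compare values at every candidate in [-6, 0]: R(-6) = 27,  R(-4) = -23/3,  R(-1) = 31/3,  R(0) = 3.
The minimum over the interval is -23/3, attained at t = -4.

-23/3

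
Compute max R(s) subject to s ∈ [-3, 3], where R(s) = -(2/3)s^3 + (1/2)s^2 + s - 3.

33/2

Differentiating, R'(s) = -2s^2 + s + 1; which vanishes at s = -1/2 and s = 1.
Compare values at every candidate in [-3, 3]: R(-3) = 33/2; R(-1/2) = -79/24; R(1) = -13/6; R(3) = -27/2.
The maximum over the interval is 33/2, attained at s = -3.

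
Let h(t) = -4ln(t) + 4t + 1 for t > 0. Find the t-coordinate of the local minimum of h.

h'(t) = -4/t + 4 = 0 gives t = 1.
h''(t) = 4/t², which is positive for t > 0, so this is a local minimum.
h(1) = -4·ln(1) + 4 + 1 ≈ 5.0000.

1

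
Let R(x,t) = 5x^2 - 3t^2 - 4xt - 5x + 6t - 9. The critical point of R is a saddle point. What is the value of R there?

∂R/∂x = 10x - 4t - 5 = 0 and ∂R/∂t = -4x - 6t + 6 = 0, so (x, t) = (27/38, 10/19).
The Hessian has R_{xx} = 10, R_{tt} = -6, R_{xt} = -4, giving D = -76 < 0, so the point is a saddle point.
R(27/38, 10/19) = -699/76.

-699/76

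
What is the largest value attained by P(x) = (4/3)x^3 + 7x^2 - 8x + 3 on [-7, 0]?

Differentiating, P'(x) = 4x^2 + 14x - 8; whose only zero in [-7, 0] is x = -4.
Compare values at every candidate in [-7, 0]: P(-7) = -166/3, P(-4) = 185/3, P(0) = 3.
Hence the absolute maximum is 185/3 at x = -4.

185/3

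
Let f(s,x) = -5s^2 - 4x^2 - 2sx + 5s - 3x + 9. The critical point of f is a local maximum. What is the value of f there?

859/76

∂f/∂s = -10s - 2x + 5 = 0 and ∂f/∂x = -2s - 8x - 3 = 0, so (s, x) = (23/38, -10/19).
The Hessian has f_{ss} = -10, f_{xx} = -8, f_{sx} = -2, giving D = 76 > 0 with f_{ss} < 0, so the point is a local maximum.
f(23/38, -10/19) = 859/76.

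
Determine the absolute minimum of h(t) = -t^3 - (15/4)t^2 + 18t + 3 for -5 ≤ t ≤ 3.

-65

h'(t) = -3t^2 - (15/2)t + 18, which vanishes at t = -4 and t = 3/2.
Compare values at every candidate in [-5, 3]: h(-5) = -223/4, h(-4) = -65, h(3/2) = 291/16, h(3) = -15/4.
So the minimum is h(-4) = -65.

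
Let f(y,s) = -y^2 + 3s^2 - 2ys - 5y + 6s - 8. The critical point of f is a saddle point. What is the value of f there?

∂f/∂y = -2y - 2s - 5 = 0 and ∂f/∂s = -2y + 6s + 6 = 0, so (y, s) = (-9/8, -11/8).
The Hessian has f_{yy} = -2, f_{ss} = 6, f_{ys} = -2, giving D = -16 < 0, so the point is a saddle point.
f(-9/8, -11/8) = -149/16.

-149/16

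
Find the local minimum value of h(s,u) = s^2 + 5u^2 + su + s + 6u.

-35/19

∂h/∂s = 2s + u + 1 = 0 and ∂h/∂u = s + 10u + 6 = 0, so (s, u) = (-4/19, -11/19).
The Hessian has h_{ss} = 2, h_{uu} = 10, h_{su} = 1, giving D = 19 > 0 with h_{ss} > 0, so the point is a local minimum.
h(-4/19, -11/19) = -35/19.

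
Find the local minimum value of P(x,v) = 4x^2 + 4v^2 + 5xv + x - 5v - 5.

-108/13

∂P/∂x = 8x + 5v + 1 = 0 and ∂P/∂v = 5x + 8v - 5 = 0, so (x, v) = (-11/13, 15/13).
The Hessian has P_{xx} = 8, P_{vv} = 8, P_{xv} = 5, giving D = 39 > 0 with P_{xx} > 0, so the point is a local minimum.
P(-11/13, 15/13) = -108/13.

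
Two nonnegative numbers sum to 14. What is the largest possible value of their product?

With x + y = 14, the product is P(x) = x(14 − x).
P'(x) = 14 − 2x = 0 gives x = 7; P'' = −2 < 0, so this is the maximum.
P = 7·7 = 49.

49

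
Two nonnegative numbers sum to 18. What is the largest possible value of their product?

With x + y = 18, the product is P(x) = x(18 − x).
P'(x) = 18 − 2x = 0 gives x = 9; P'' = −2 < 0, so this is the maximum.
P = 9·9 = 81.

81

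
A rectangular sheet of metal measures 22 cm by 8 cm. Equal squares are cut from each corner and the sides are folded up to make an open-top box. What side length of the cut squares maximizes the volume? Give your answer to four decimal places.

1.7854

With cut size x, the volume is V(x) = x(22 − 2x)(8 − 2x) for 0 < x < 4.
V'(x) = 12x^2 − 120x + 176. Setting V'(x) = 0 gives x ≈ 1.7854 (the root in (0, 4)).
V''(x) = 24x − 120 is negative there, so this is the maximum; V ≈ 145.7362.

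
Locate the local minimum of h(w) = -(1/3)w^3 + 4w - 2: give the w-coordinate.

-2

Critical points: h'(w) = -w^2 + 4 vanishes at w = -2, 2.
Second-derivative test with h''(w) = -2w: h''(-2) = 4 > 0 ⇒ local minimum; h''(2) = -4 < 0 ⇒ local maximum.
So the local minimum value is h(-2) = -22/3.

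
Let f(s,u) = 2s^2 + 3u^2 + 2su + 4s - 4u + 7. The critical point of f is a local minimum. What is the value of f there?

∂f/∂s = 4s + 2u + 4 = 0 and ∂f/∂u = 2s + 6u - 4 = 0, so (s, u) = (-8/5, 6/5).
The Hessian has f_{ss} = 4, f_{uu} = 6, f_{su} = 2, giving D = 20 > 0 with f_{ss} > 0, so the point is a local minimum.
f(-8/5, 6/5) = 7/5.

7/5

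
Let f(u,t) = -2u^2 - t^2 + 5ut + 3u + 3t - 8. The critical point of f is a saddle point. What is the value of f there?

∂f/∂u = -4u + 5t + 3 = 0 and ∂f/∂t = 5u - 2t + 3 = 0, so (u, t) = (-21/17, -27/17).
The Hessian has f_{uu} = -4, f_{tt} = -2, f_{ut} = 5, giving D = -17 < 0, so the point is a saddle point.
f(-21/17, -27/17) = -208/17.

-208/17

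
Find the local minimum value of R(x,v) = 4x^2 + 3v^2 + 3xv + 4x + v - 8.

∂R/∂x = 8x + 3v + 4 = 0 and ∂R/∂v = 3x + 6v + 1 = 0, so (x, v) = (-7/13, 4/39).
The Hessian has R_{xx} = 8, R_{vv} = 6, R_{xv} = 3, giving D = 39 > 0 with R_{xx} > 0, so the point is a local minimum.
R(-7/13, 4/39) = -352/39.

-352/39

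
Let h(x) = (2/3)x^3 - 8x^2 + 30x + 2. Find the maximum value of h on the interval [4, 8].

214/3

The derivative is 2x^2 - 16x + 30, whose only zero in [4, 8] is x = 5.
Evaluating at the critical points and endpoints: h(4) = 110/3; h(5) = 106/3; h(8) = 214/3.
Hence the absolute maximum is 214/3 at x = 8.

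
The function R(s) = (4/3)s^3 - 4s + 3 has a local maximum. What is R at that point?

R'(s) = 4s^2 - 4 = 0 at s = -1, 1.
Since R''(s) = 8s, we get R''(-1) = -8 < 0 ⇒ local maximum; R''(1) = 8 > 0 ⇒ local minimum.
Thus R has its local maximum at s = -1, with value 17/3.

17/3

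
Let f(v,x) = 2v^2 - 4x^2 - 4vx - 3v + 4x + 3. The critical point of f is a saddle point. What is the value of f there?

∂f/∂v = 4v - 4x - 3 = 0 and ∂f/∂x = -4v - 8x + 4 = 0, so (v, x) = (5/6, 1/12).
The Hessian has f_{vv} = 4, f_{xx} = -8, f_{vx} = -4, giving D = -48 < 0, so the point is a saddle point.
f(5/6, 1/12) = 23/12.

23/12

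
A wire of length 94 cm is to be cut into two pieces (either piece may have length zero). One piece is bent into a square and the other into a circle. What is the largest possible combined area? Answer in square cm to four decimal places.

703.1465

Let x be the length used for the square. Square side x/4; circle radius (94−x)/(2π).
A(x) = (x/4)² + π·((94−x)/(2π))² = x²/16 + (94−x)²/(4π) for 0 ≤ x ≤ 94. A'(x) = x/8 − (94−x)/(2π) = 0 gives x = 4·94/(π+4) ≈ 52.6493.
A'' > 0, so the interior critical point is a minimum; the maximum is at an endpoint. A(0) = 703.1465 and A(94) = 552.2500, so the largest area is 703.1465.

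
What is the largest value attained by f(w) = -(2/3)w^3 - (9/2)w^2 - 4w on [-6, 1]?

6

Differentiating, f'(w) = -2w^2 - 9w - 4; which vanishes at w = -4 and w = -1/2.
Compare values at every candidate in [-6, 1]: f(-6) = 6; f(-4) = -40/3; f(-1/2) = 23/24; f(1) = -55/6.
So the maximum is f(-6) = 6.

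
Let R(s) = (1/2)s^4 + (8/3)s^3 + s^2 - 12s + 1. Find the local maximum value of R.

R'(s) = 2s^3 + 8s^2 + 2s - 12 = 0 at s = -3, -2, 1.
Second-derivative test with R''(s) = 6s^2 + 16s + 2: R''(-3) = 8 > 0 ⇒ local minimum; R''(-2) = -6 < 0 ⇒ local maximum; R''(1) = 24 > 0 ⇒ local minimum.
So the local maximum value is R(-2) = 47/3.

47/3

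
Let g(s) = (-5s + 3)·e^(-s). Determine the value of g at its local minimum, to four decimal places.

Differentiating with the product rule gives g'(s) = (5s - 8)·e^(-s). Since e^(-s) > 0, the only critical point is s = 8/5.
g''(8/5) has the same sign as 5 > 0, so this is a local minimum.
g(8/5) = (-5)·e^(-8/5) ≈ -1.0095.

-1.0095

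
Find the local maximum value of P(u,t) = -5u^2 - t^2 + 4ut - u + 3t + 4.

∂P/∂u = -10u + 4t - 1 = 0 and ∂P/∂t = 4u - 2t + 3 = 0, so (u, t) = (5/2, 13/2).
The Hessian has P_{uu} = -10, P_{tt} = -2, P_{ut} = 4, giving D = 4 > 0 with P_{uu} < 0, so the point is a local maximum.
P(5/2, 13/2) = 25/2.

25/2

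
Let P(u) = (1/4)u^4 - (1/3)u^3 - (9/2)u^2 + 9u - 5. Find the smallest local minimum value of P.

Critical points: P'(u) = u^3 - u^2 - 9u + 9 vanishes at u = -3, 1, 3.
P''(u) = 3u^2 - 2u - 9. P''(-3) = 24 > 0 ⇒ local minimum; P''(1) = -8 < 0 ⇒ local maximum; P''(3) = 12 > 0 ⇒ local minimum.
Thus P has its smallest local minimum at u = -3, with value -173/4.

-173/4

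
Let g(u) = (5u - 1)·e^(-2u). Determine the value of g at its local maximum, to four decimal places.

0.6165

By the product rule, g'(u) = (-10u + 7)·e^(-2u). Since e^(-2u) > 0, the only critical point is u = 7/10.
g''(7/10) has the same sign as -10 < 0, so this is a local maximum.
g(7/10) = (5/2)·e^(-7/5) ≈ 0.6165.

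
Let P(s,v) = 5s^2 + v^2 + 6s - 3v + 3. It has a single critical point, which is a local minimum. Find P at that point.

∂P/∂s = 10s + 6 = 0 and ∂P/∂v = 2v - 3 = 0, so (s, v) = (-3/5, 3/2).
The Hessian has P_{ss} = 10, P_{vv} = 2, P_{sv} = 0, giving D = 20 > 0 with P_{ss} > 0, so the point is a local minimum.
P(-3/5, 3/2) = -21/20.

-21/20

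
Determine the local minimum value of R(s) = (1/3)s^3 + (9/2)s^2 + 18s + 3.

R'(s) = s^2 + 9s + 18. Setting R'(s) = 0 gives s ∈ {-6, -3}.
R''(s) = 2s + 9. R''(-6) = -3 < 0 ⇒ local maximum; R''(-3) = 3 > 0 ⇒ local minimum.
The local minimum is R(-3) = -39/2.

-39/2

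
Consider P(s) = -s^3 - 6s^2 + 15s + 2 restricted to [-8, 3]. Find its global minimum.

-98

P'(s) = -3s^2 - 12s + 15, which vanishes at s = -5 and s = 1.
Compare values at every candidate in [-8, 3]: P(-8) = 10,  P(-5) = -98,  P(1) = 10,  P(3) = -34.
So the minimum is P(-5) = -98.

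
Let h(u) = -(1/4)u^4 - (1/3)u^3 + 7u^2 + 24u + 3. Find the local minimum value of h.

Critical points: h'(u) = -u^3 - u^2 + 14u + 24 vanishes at u = -3, -2, 4.
h''(u) = -3u^2 - 2u + 14. h''(-3) = -7 < 0 ⇒ local maximum; h''(-2) = 6 > 0 ⇒ local minimum; h''(4) = -42 < 0 ⇒ local maximum.
Thus h has its local minimum at u = -2, with value -55/3.

-55/3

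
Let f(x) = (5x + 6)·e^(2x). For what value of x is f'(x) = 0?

Differentiating with the product rule gives f'(x) = (10x + 17)·e^(2x). Since e^(2x) > 0, the only critical point is x = -17/10.
f''(-17/10) has the same sign as 10 > 0, so this is a local minimum.
f(-17/10) = (-5/2)·e^(-17/5) ≈ -0.0834.

-17/10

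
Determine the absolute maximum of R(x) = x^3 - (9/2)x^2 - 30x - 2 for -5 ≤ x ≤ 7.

32

Differentiating, R'(x) = 3x^2 - 9x - 30; which vanishes at x = -2 and x = 5.
Compare values at every candidate in [-5, 7]: R(-5) = -179/2,  R(-2) = 32,  R(5) = -279/2,  R(7) = -179/2.
Hence the absolute maximum is 32 at x = -2.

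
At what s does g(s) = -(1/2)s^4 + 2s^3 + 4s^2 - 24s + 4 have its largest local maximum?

g'(s) = -2s^3 + 6s^2 + 8s - 24. Setting g'(s) = 0 gives s ∈ {-2, 2, 3}.
Since g''(s) = -6s^2 + 12s + 8, we get g''(-2) = -40 < 0 ⇒ local maximum; g''(2) = 8 > 0 ⇒ local minimum; g''(3) = -10 < 0 ⇒ local maximum.
So the largest local maximum value is g(-2) = 44.

-2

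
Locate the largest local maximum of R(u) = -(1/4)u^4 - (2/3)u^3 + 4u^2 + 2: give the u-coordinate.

Critical points: R'(u) = -u^3 - 2u^2 + 8u vanishes at u = -4, 0, 2.
R''(u) = -3u^2 - 4u + 8. R''(-4) = -24 < 0 ⇒ local maximum; R''(0) = 8 > 0 ⇒ local minimum; R''(2) = -12 < 0 ⇒ local maximum.
Thus R has its largest local maximum at u = -4, with value 134/3.

-4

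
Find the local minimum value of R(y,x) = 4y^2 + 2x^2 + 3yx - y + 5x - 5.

∂R/∂y = 8y + 3x - 1 = 0 and ∂R/∂x = 3y + 4x + 5 = 0, so (y, x) = (19/23, -43/23).
The Hessian has R_{yy} = 8, R_{xx} = 4, R_{yx} = 3, giving D = 23 > 0 with R_{yy} > 0, so the point is a local minimum.
R(19/23, -43/23) = -232/23.

-232/23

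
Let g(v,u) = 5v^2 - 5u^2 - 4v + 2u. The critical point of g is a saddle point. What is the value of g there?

-3/5

∂g/∂v = 10v - 4 = 0 and ∂g/∂u = -10u + 2 = 0, so (v, u) = (2/5, 1/5).
The Hessian has g_{vv} = 10, g_{uu} = -10, g_{vu} = 0, giving D = -100 < 0, so the point is a saddle point.
g(2/5, 1/5) = -3/5.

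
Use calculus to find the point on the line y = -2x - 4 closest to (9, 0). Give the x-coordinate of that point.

Minimize D(x)^2 = (x - 9)^2 + (-2x - 4)^2.
d/dx[D^2] = 2(x - 9) + 2·(-2)·(-2x - 4) = 0 ⇒ x = 1/5.
Then y = -22/5 and the distance is √(484/5) ≈ 9.8387.

1/5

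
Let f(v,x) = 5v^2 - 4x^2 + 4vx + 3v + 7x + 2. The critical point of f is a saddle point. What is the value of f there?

∂f/∂v = 10v + 4x + 3 = 0 and ∂f/∂x = 4v - 8x + 7 = 0, so (v, x) = (-13/24, 29/48).
The Hessian has f_{vv} = 10, f_{xx} = -8, f_{vx} = 4, giving D = -96 < 0, so the point is a saddle point.
f(-13/24, 29/48) = 317/96.

317/96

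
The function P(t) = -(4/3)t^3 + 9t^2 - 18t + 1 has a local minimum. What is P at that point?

Critical points: P'(t) = -4t^2 + 18t - 18 vanishes at t = 3/2, 3.
Second-derivative test with P''(t) = -8t + 18: P''(3/2) = 6 > 0 ⇒ local minimum; P''(3) = -6 < 0 ⇒ local maximum.
So the local minimum value is P(3/2) = -41/4.

-41/4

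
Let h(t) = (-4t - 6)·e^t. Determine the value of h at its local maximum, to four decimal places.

0.3283

By the product rule, h'(t) = (-4t - 10)·e^t. Since e^t > 0, the only critical point is t = -5/2.
h''(-5/2) has the same sign as -4 < 0, so this is a local maximum.
h(-5/2) = (4)·e^(-5/2) ≈ 0.3283.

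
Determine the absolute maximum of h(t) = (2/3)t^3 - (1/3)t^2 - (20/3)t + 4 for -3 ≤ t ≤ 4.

Differentiating, h'(t) = 2t^2 - (2/3)t - 20/3; which vanishes at t = -5/3 and t = 2.
Compare values at every candidate in [-3, 4]: h(-3) = 3,  h(-5/3) = 899/81,  h(2) = -16/3,  h(4) = 44/3.
Hence the absolute maximum is 44/3 at t = 4.

44/3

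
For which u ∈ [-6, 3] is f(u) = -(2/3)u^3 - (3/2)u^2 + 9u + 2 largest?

-6

The derivative is -2u^2 - 3u + 9, which vanishes at u = -3 and u = 3/2.
Candidates: f(-6) = 38, f(-3) = -41/2, f(3/2) = 79/8, f(3) = -5/2.
The maximum over the interval is 38, attained at u = -6.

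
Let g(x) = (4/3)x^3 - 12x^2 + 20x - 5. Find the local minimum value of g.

g'(x) = 4x^2 - 24x + 20. Setting g'(x) = 0 gives x ∈ {1, 5}.
g''(x) = 8x - 24. g''(1) = -16 < 0 ⇒ local maximum; g''(5) = 16 > 0 ⇒ local minimum.
So the local minimum value is g(5) = -115/3.

-115/3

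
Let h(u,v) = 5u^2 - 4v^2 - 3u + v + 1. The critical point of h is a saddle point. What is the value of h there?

∂h/∂u = 10u - 3 = 0 and ∂h/∂v = -8v + 1 = 0, so (u, v) = (3/10, 1/8).
The Hessian has h_{uu} = 10, h_{vv} = -8, h_{uv} = 0, giving D = -80 < 0, so the point is a saddle point.
h(3/10, 1/8) = 49/80.

49/80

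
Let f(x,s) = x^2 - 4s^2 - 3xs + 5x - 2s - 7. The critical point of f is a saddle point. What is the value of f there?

∂f/∂x = 2x - 3s + 5 = 0 and ∂f/∂s = -3x - 8s - 2 = 0, so (x, s) = (-46/25, 11/25).
The Hessian has f_{xx} = 2, f_{ss} = -8, f_{xs} = -3, giving D = -25 < 0, so the point is a saddle point.
f(-46/25, 11/25) = -301/25.

-301/25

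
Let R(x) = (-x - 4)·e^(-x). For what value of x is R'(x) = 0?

R'(x) = (-1)·e^(-x) + (-x - 4)·(-1)·e^(-x) = (x + 3)·e^(-x). Since e^(-x) > 0, the only critical point is x = -3.
R''(-3) has the same sign as 1 > 0, so this is a local minimum.
R(-3) = (-1)·e^(3) ≈ -20.0855.

-3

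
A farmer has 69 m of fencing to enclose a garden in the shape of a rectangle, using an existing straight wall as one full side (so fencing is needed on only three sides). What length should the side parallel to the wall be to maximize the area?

Let the sides perpendicular to the wall have length x and the parallel side y, so 2x + y = 69 and the area is A = xy = x(69 − 2x).
A'(x) = 69 − 4x = 0 gives x = 69/4, and A''(x) = −4 < 0 confirms a maximum.
Then y = 69 − 2·69/4 = 69/2 and A = 4761/8.

69/2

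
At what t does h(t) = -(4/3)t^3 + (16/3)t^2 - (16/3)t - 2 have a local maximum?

2

h'(t) = -4t^2 + (32/3)t - 16/3 = 0 at t = 2/3, 2.
Second-derivative test with h''(t) = -8t + 32/3: h''(2/3) = 16/3 > 0 ⇒ local minimum; h''(2) = -16/3 < 0 ⇒ local maximum.
Thus h has its local maximum at t = 2, with value -2.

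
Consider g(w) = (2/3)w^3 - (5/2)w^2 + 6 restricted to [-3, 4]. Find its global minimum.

-69/2

g'(w) = 2w^2 - 5w, which vanishes at w = 0 and w = 5/2.
Candidates: g(-3) = -69/2; g(0) = 6; g(5/2) = 19/24; g(4) = 26/3.
So the minimum is g(-3) = -69/2.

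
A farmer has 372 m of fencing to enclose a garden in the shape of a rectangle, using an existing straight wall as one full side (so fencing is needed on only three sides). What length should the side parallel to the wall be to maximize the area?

Let the sides perpendicular to the wall have length x and the parallel side y, so 2x + y = 372 and the area is A = xy = x(372 − 2x).
A'(x) = 372 − 4x = 0 gives x = 93, and A''(x) = −4 < 0 confirms a maximum.
Then y = 372 − 2·93 = 186 and A = 17298.

186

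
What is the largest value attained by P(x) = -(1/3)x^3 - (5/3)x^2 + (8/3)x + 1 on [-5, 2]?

157/81

Differentiating, P'(x) = -x^2 - (10/3)x + 8/3; which vanishes at x = -4 and x = 2/3.
Evaluating at the critical points and endpoints: P(-5) = -37/3,  P(-4) = -15,  P(2/3) = 157/81,  P(2) = -3.
So the maximum is P(2/3) = 157/81.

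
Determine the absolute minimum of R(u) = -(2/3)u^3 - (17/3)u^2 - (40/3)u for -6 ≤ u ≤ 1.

The derivative is -2u^2 - (34/3)u - 40/3, which vanishes at u = -4 and u = -5/3.
Evaluating at the critical points and endpoints: R(-6) = 20, R(-4) = 16/3, R(-5/3) = 775/81, R(1) = -59/3.
Hence the absolute minimum is -59/3 at u = 1.

-59/3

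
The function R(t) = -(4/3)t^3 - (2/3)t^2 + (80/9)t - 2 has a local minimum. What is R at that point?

-1012/81

R'(t) = -4t^2 - (4/3)t + 80/9 = 0 at t = -5/3, 4/3.
R''(t) = -8t - 4/3. R''(-5/3) = 12 > 0 ⇒ local minimum; R''(4/3) = -12 < 0 ⇒ local maximum.
So the local minimum value is R(-5/3) = -1012/81.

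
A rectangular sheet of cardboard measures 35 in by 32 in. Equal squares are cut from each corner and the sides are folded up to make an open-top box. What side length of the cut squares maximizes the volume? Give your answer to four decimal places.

5.5666

With cut size x, the volume is V(x) = x(35 − 2x)(32 − 2x) for 0 < x < 16.
V'(x) = 12x^2 − 268x + 1120. Setting V'(x) = 0 gives x ≈ 5.5666 (the root in (0, 16)).
V''(x) = 24x − 268 is negative there, so this is the maximum; V ≈ 2772.2990.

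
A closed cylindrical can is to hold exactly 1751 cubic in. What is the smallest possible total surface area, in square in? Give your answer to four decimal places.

With radius r and height h, πr²h = 1751 so h = 1751/(πr²), and S(r) = 2πr² + 2πrh = 2πr² + 2·1751/r.
S'(r) = 4πr − 2·1751/r² = 0 ⇒ r³ = 1751/(2π), so r ≈ 6.5318 and h = 2r ≈ 13.0637.
S''(r) = 4π + 4·1751/r³ > 0, so this is the minimum; S ≈ 804.2146.

804.2146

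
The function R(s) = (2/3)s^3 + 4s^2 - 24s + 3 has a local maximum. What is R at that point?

R'(s) = 2s^2 + 8s - 24. Setting R'(s) = 0 gives s ∈ {-6, 2}.
Since R''(s) = 4s + 8, we get R''(-6) = -16 < 0 ⇒ local maximum; R''(2) = 16 > 0 ⇒ local minimum.
The local maximum is R(-6) = 147.

147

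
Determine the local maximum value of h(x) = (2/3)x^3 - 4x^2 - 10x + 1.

19/3

Critical points: h'(x) = 2x^2 - 8x - 10 vanishes at x = -1, 5.
h''(x) = 4x - 8. h''(-1) = -12 < 0 ⇒ local maximum; h''(5) = 12 > 0 ⇒ local minimum.
Thus h has its local maximum at x = -1, with value 19/3.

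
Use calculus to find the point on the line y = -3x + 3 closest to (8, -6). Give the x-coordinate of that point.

7/2

Minimize D(x)^2 = (x - 8)^2 + (-3x + 9)^2.
d/dx[D^2] = 2(x - 8) + 2·(-3)·(-3x + 9) = 0 ⇒ x = 7/2.
Then y = -15/2 and the distance is √(45/2) ≈ 4.7434.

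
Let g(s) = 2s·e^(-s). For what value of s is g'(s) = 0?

1

Differentiating with the product rule gives g'(s) = (-2s + 2)·e^(-s). Since e^(-s) > 0, the only critical point is s = 1.
g''(1) has the same sign as -2 < 0, so this is a local maximum.
g(1) = (2)·e^(-1) ≈ 0.7358.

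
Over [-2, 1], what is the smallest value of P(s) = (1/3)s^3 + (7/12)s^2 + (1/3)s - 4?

The derivative is s^2 + (7/6)s + 1/3, which vanishes at s = -2/3 and s = -1/2.
Evaluating at the critical points and endpoints: P(-2) = -5; P(-2/3) = -329/81; P(-1/2) = -65/16; P(1) = -11/4.
The minimum over the interval is -5, attained at s = -2.

-5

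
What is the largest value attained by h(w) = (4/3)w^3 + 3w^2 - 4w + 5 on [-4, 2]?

Differentiating, h'(w) = 4w^2 + 6w - 4; which vanishes at w = -2 and w = 1/2.
Compare values at every candidate in [-4, 2]: h(-4) = -49/3,  h(-2) = 43/3,  h(1/2) = 47/12,  h(2) = 59/3.
The maximum over the interval is 59/3, attained at w = 2.

59/3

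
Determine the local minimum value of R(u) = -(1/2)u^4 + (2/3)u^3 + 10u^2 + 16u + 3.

R'(u) = -2u^3 + 2u^2 + 20u + 16 = 0 at u = -2, -1, 4.
R''(u) = -6u^2 + 4u + 20. R''(-2) = -12 < 0 ⇒ local maximum; R''(-1) = 10 > 0 ⇒ local minimum; R''(4) = -60 < 0 ⇒ local maximum.
So the local minimum value is R(-1) = -25/6.

-25/6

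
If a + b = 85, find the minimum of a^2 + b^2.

With a + b = 85, a^2 + b^2 = a^2 + (85 − a)^2.
The derivative 2a − 2(85 − a) = 4a − 170 vanishes at a = 85/2; second derivative 4 > 0, a minimum.
The minimum is 2·(85/2)^2 = 7225/2.

7225/2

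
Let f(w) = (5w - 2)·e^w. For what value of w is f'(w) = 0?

-3/5

By the product rule, f'(w) = (5w + 3)·e^w. Since e^w > 0, the only critical point is w = -3/5.
f''(-3/5) has the same sign as 5 > 0, so this is a local minimum.
f(-3/5) = (-5)·e^(-3/5) ≈ -2.7441.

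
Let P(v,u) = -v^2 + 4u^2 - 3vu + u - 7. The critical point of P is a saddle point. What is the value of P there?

-176/25

∂P/∂v = -2v - 3u = 0 and ∂P/∂u = -3v + 8u + 1 = 0, so (v, u) = (3/25, -2/25).
The Hessian has P_{vv} = -2, P_{uu} = 8, P_{vu} = -3, giving D = -25 < 0, so the point is a saddle point.
P(3/25, -2/25) = -176/25.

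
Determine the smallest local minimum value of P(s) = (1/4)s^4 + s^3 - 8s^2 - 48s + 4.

-188

Critical points: P'(s) = s^3 + 3s^2 - 16s - 48 vanishes at s = -4, -3, 4.
Since P''(s) = 3s^2 + 6s - 16, we get P''(-4) = 8 > 0 ⇒ local minimum; P''(-3) = -7 < 0 ⇒ local maximum; P''(4) = 56 > 0 ⇒ local minimum.
So the smallest local minimum value is P(4) = -188.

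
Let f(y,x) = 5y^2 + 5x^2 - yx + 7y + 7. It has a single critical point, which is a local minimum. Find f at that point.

∂f/∂y = 10y - x + 7 = 0 and ∂f/∂x = -y + 10x = 0, so (y, x) = (-70/99, -7/99).
The Hessian has f_{yy} = 10, f_{xx} = 10, f_{yx} = -1, giving D = 99 > 0 with f_{yy} > 0, so the point is a local minimum.
f(-70/99, -7/99) = 448/99.

448/99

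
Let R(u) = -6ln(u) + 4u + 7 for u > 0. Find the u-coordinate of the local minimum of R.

3/2

R'(u) = -6/u + 4 = 0 gives u = 3/2.
R''(u) = 6/u², which is positive for u > 0, so this is a local minimum.
R(3/2) = -6·ln(3/2) + 6 + 7 ≈ 10.5672.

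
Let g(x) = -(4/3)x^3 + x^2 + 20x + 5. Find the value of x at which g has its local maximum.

5/2

Critical points: g'(x) = -4x^2 + 2x + 20 vanishes at x = -2, 5/2.
Second-derivative test with g''(x) = -8x + 2: g''(-2) = 18 > 0 ⇒ local minimum; g''(5/2) = -18 < 0 ⇒ local maximum.
The local maximum is g(5/2) = 485/12.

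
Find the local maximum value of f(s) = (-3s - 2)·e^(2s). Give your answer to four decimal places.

f'(s) = (-3)·e^(2s) + (-3s - 2)·2·e^(2s) = (-6s - 7)·e^(2s). Since e^(2s) > 0, the only critical point is s = -7/6.
f''(-7/6) has the same sign as -6 < 0, so this is a local maximum.
f(-7/6) = (3/2)·e^(-7/3) ≈ 0.1455.

0.1455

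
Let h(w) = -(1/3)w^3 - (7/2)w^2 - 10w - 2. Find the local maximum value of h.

h'(w) = -w^2 - 7w - 10 = 0 at w = -5, -2.
h''(w) = -2w - 7. h''(-5) = 3 > 0 ⇒ local minimum; h''(-2) = -3 < 0 ⇒ local maximum.
The local maximum is h(-2) = 20/3.

20/3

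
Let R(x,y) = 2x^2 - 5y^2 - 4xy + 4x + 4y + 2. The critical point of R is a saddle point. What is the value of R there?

16/7

∂R/∂x = 4x - 4y + 4 = 0 and ∂R/∂y = -4x - 10y + 4 = 0, so (x, y) = (-3/7, 4/7).
The Hessian has R_{xx} = 4, R_{yy} = -10, R_{xy} = -4, giving D = -56 < 0, so the point is a saddle point.
R(-3/7, 4/7) = 16/7.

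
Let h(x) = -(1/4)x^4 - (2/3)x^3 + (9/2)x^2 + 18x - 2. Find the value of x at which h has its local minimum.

h'(x) = -x^3 - 2x^2 + 9x + 18 = 0 at x = -3, -2, 3.
h''(x) = -3x^2 - 4x + 9. h''(-3) = -6 < 0 ⇒ local maximum; h''(-2) = 5 > 0 ⇒ local minimum; h''(3) = -30 < 0 ⇒ local maximum.
The local minimum is h(-2) = -56/3.

-2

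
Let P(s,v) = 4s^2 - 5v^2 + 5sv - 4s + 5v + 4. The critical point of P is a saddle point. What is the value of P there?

∂P/∂s = 8s + 5v - 4 = 0 and ∂P/∂v = 5s - 10v + 5 = 0, so (s, v) = (1/7, 4/7).
The Hessian has P_{ss} = 8, P_{vv} = -10, P_{sv} = 5, giving D = -105 < 0, so the point is a saddle point.
P(1/7, 4/7) = 36/7.

36/7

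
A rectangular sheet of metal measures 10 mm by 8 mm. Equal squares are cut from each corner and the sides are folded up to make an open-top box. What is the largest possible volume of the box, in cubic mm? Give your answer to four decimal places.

With cut size x, the volume is V(x) = x(10 − 2x)(8 − 2x) for 0 < x < 4.
V'(x) = 12x^2 − 72x + 80. Setting V'(x) = 0 gives x ≈ 1.4725 (the root in (0, 4)).
V''(x) = 24x − 72 is negative there, so this is the maximum; V ≈ 52.5138.

52.5138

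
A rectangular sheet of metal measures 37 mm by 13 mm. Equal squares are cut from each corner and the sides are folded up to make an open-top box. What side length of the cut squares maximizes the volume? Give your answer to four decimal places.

2.9147

With cut size x, the volume is V(x) = x(37 − 2x)(13 − 2x) for 0 < x < 6.5.
V'(x) = 12x^2 − 200x + 481. Setting V'(x) = 0 gives x ≈ 2.9147 (the root in (0, 6.5)).
V''(x) = 24x − 200 is negative there, so this is the maximum; V ≈ 651.4701.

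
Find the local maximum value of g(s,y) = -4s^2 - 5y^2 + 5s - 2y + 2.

∂g/∂s = -8s + 5 = 0 and ∂g/∂y = -10y - 2 = 0, so (s, y) = (5/8, -1/5).
The Hessian has g_{ss} = -8, g_{yy} = -10, g_{sy} = 0, giving D = 80 > 0 with g_{ss} < 0, so the point is a local maximum.
g(5/8, -1/5) = 301/80.

301/80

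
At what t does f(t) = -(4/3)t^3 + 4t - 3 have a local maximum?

1

Critical points: f'(t) = -4t^2 + 4 vanishes at t = -1, 1.
Since f''(t) = -8t, we get f''(-1) = 8 > 0 ⇒ local minimum; f''(1) = -8 < 0 ⇒ local maximum.
Thus f has its local maximum at t = 1, with value -1/3.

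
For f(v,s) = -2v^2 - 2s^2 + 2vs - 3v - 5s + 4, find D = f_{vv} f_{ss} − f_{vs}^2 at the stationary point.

12

∂f/∂v = -4v + 2s - 3 = 0 and ∂f/∂s = 2v - 4s - 5 = 0, so (v, s) = (-11/6, -13/6).
The Hessian has f_{vv} = -4, f_{ss} = -4, f_{vs} = 2, giving D = 12 > 0 with f_{vv} < 0, so the point is a local maximum.
D = (-4)·(-4) − (2)^2 = 12.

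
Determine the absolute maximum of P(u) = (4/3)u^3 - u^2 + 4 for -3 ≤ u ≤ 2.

32/3

Differentiating, P'(u) = 4u^2 - 2u; which vanishes at u = 0 and u = 1/2.
Evaluating at the critical points and endpoints: P(-3) = -41; P(0) = 4; P(1/2) = 47/12; P(2) = 32/3.
Hence the absolute maximum is 32/3 at u = 2.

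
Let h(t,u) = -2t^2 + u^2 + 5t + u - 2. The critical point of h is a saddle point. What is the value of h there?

7/8

∂h/∂t = -4t + 5 = 0 and ∂h/∂u = 2u + 1 = 0, so (t, u) = (5/4, -1/2).
The Hessian has h_{tt} = -4, h_{uu} = 2, h_{tu} = 0, giving D = -8 < 0, so the point is a saddle point.
h(5/4, -1/2) = 7/8.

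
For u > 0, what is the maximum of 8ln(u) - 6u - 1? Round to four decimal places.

h'(u) = 8/u − 6 = 0 gives u = 4/3.
h''(u) = -8/u², which is negative for u > 0, so this is a local maximum.
h(4/3) = 8·ln(4/3) - 8 - 1 ≈ -6.6985.

-6.6985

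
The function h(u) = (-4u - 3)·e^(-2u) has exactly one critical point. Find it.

-1/4

h'(u) = (-4)·e^(-2u) + (-4u - 3)·(-2)·e^(-2u) = (8u + 2)·e^(-2u). Since e^(-2u) > 0, the only critical point is u = -1/4.
h''(-1/4) has the same sign as 8 > 0, so this is a local minimum.
h(-1/4) = (-2)·e^(1/2) ≈ -3.2974.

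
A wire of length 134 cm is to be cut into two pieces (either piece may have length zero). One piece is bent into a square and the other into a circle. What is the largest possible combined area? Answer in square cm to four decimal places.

1428.8931

Let x be the length used for the square. Square side x/4; circle radius (134−x)/(2π).
A(x) = (x/4)² + π·((134−x)/(2π))² = x²/16 + (134−x)²/(4π) for 0 ≤ x ≤ 134. A'(x) = x/8 − (134−x)/(2π) = 0 gives x = 4·134/(π+4) ≈ 75.0533.
A'' > 0, so the interior critical point is a minimum; the maximum is at an endpoint. A(0) = 1428.8931 and A(134) = 1122.2500, so the largest area is 1428.8931.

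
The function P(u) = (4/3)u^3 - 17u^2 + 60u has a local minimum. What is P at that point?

36

P'(u) = 4u^2 - 34u + 60. Setting P'(u) = 0 gives u ∈ {5/2, 6}.
Since P''(u) = 8u - 34, we get P''(5/2) = -14 < 0 ⇒ local maximum; P''(6) = 14 > 0 ⇒ local minimum.
So the local minimum value is P(6) = 36.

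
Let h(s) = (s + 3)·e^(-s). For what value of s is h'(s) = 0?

-2

By the product rule, h'(s) = (-s - 2)·e^(-s). Since e^(-s) > 0, the only critical point is s = -2.
h''(-2) has the same sign as -1 < 0, so this is a local maximum.
h(-2) = (1)·e^(2) ≈ 7.3891.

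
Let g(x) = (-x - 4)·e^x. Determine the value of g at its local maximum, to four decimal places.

By the product rule, g'(x) = (-x - 5)·e^x. Since e^x > 0, the only critical point is x = -5.
g''(-5) has the same sign as -1 < 0, so this is a local maximum.
g(-5) = (1)·e^(-5) ≈ 0.0067.

0.0067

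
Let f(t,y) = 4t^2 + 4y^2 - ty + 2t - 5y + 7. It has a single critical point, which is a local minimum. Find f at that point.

∂f/∂t = 8t - y + 2 = 0 and ∂f/∂y = -t + 8y - 5 = 0, so (t, y) = (-11/63, 38/63).
The Hessian has f_{tt} = 8, f_{yy} = 8, f_{ty} = -1, giving D = 63 > 0 with f_{tt} > 0, so the point is a local minimum.
f(-11/63, 38/63) = 335/63.

335/63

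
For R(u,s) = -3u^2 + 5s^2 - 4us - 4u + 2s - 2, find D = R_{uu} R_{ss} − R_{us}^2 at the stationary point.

∂R/∂u = -6u - 4s - 4 = 0 and ∂R/∂s = -4u + 10s + 2 = 0, so (u, s) = (-8/19, -7/19).
The Hessian has R_{uu} = -6, R_{ss} = 10, R_{us} = -4, giving D = -76 < 0, so the point is a saddle point.
D = (-6)·(10) − (-4)^2 = -76.

-76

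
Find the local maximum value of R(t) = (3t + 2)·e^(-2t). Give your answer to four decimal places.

Differentiating with the product rule gives R'(t) = (-6t - 1)·e^(-2t). Since e^(-2t) > 0, the only critical point is t = -1/6.
R''(-1/6) has the same sign as -6 < 0, so this is a local maximum.
R(-1/6) = (3/2)·e^(1/3) ≈ 2.0934.

2.0934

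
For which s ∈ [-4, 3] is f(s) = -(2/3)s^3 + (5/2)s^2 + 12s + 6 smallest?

Differentiating, f'(s) = -2s^2 + 5s + 12; whose only zero in [-4, 3] is s = -3/2.
Evaluating at the critical points and endpoints: f(-4) = 122/3; f(-3/2) = -33/8; f(3) = 93/2.
So the minimum is f(-3/2) = -33/8.

-3/2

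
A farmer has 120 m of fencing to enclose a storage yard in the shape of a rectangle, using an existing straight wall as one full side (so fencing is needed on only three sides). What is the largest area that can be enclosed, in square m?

1800

Let the sides perpendicular to the wall have length x and the parallel side y, so 2x + y = 120 and the area is A = xy = x(120 − 2x).
A'(x) = 120 − 4x = 0 gives x = 30, and A''(x) = −4 < 0 confirms a maximum.
Then y = 120 − 2·30 = 60 and A = 1800.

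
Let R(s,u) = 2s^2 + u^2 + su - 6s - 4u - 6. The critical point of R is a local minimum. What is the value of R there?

∂R/∂s = 4s + u - 6 = 0 and ∂R/∂u = s + 2u - 4 = 0, so (s, u) = (8/7, 10/7).
The Hessian has R_{ss} = 4, R_{uu} = 2, R_{su} = 1, giving D = 7 > 0 with R_{ss} > 0, so the point is a local minimum.
R(8/7, 10/7) = -86/7.

-86/7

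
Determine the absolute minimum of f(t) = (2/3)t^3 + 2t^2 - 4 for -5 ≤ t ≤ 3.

-112/3

Differentiating, f'(t) = 2t^2 + 4t; which vanishes at t = -2 and t = 0.
Candidates: f(-5) = -112/3, f(-2) = -4/3, f(0) = -4, f(3) = 32.
The minimum over the interval is -112/3, attained at t = -5.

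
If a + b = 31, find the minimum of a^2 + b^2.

With a + b = 31, a^2 + b^2 = a^2 + (31 − a)^2.
The derivative 2a − 2(31 − a) = 4a − 62 vanishes at a = 31/2; second derivative 4 > 0, a minimum.
The minimum is 2·(31/2)^2 = 961/2.

961/2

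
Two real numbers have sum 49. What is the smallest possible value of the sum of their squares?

With a + b = 49, a^2 + b^2 = a^2 + (49 − a)^2.
The derivative 2a − 2(49 − a) = 4a − 98 vanishes at a = 49/2; second derivative 4 > 0, a minimum.
The minimum is 2·(49/2)^2 = 2401/2.

2401/2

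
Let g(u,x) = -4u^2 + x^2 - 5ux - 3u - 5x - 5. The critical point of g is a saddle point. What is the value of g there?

∂g/∂u = -8u - 5x - 3 = 0 and ∂g/∂x = -5u + 2x - 5 = 0, so (u, x) = (-31/41, 25/41).
The Hessian has g_{uu} = -8, g_{xx} = 2, g_{ux} = -5, giving D = -41 < 0, so the point is a saddle point.
g(-31/41, 25/41) = -221/41.

-221/41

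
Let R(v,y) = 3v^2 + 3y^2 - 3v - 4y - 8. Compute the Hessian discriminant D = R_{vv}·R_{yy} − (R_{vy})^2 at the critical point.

∂R/∂v = 6v - 3 = 0 and ∂R/∂y = 6y - 4 = 0, so (v, y) = (1/2, 2/3).
The Hessian has R_{vv} = 6, R_{yy} = 6, R_{vy} = 0, giving D = 36 > 0 with R_{vv} > 0, so the point is a local minimum.
D = (6)·(6) − (0)^2 = 36.

36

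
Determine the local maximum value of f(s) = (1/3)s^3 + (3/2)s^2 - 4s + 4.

f'(s) = s^2 + 3s - 4. Setting f'(s) = 0 gives s ∈ {-4, 1}.
f''(s) = 2s + 3. f''(-4) = -5 < 0 ⇒ local maximum; f''(1) = 5 > 0 ⇒ local minimum.
Thus f has its local maximum at s = -4, with value 68/3.

68/3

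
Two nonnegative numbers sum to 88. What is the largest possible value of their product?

With x + y = 88, the product is P(x) = x(88 − x).
P'(x) = 88 − 2x = 0 gives x = 44; P'' = −2 < 0, so this is the maximum.
P = 44·44 = 1936.

1936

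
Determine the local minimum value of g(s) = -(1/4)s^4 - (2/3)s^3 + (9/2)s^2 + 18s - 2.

-56/3

g'(s) = -s^3 - 2s^2 + 9s + 18. Setting g'(s) = 0 gives s ∈ {-3, -2, 3}.
Second-derivative test with g''(s) = -3s^2 - 4s + 9: g''(-3) = -6 < 0 ⇒ local maximum; g''(-2) = 5 > 0 ⇒ local minimum; g''(3) = -30 < 0 ⇒ local maximum.
The local minimum is g(-2) = -56/3.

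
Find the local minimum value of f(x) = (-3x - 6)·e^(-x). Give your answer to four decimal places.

-8.1548

By the product rule, f'(x) = (3x + 3)·e^(-x). Since e^(-x) > 0, the only critical point is x = -1.
f''(-1) has the same sign as 3 > 0, so this is a local minimum.
f(-1) = (-3)·e^(1) ≈ -8.1548.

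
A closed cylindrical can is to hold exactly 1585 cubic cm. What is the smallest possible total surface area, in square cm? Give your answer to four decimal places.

With radius r and height h, πr²h = 1585 so h = 1585/(πr²), and S(r) = 2πr² + 2πrh = 2πr² + 2·1585/r.
S'(r) = 4πr − 2·1585/r² = 0 ⇒ r³ = 1585/(2π), so r ≈ 6.3185 and h = 2r ≈ 12.6371.
S''(r) = 4π + 4·1585/r³ > 0, so this is the minimum; S ≈ 752.5477.

752.5477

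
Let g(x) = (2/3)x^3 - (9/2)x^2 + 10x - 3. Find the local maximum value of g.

g'(x) = 2x^2 - 9x + 10. Setting g'(x) = 0 gives x ∈ {2, 5/2}.
g''(x) = 4x - 9. g''(2) = -1 < 0 ⇒ local maximum; g''(5/2) = 1 > 0 ⇒ local minimum.
Thus g has its local maximum at x = 2, with value 13/3.

13/3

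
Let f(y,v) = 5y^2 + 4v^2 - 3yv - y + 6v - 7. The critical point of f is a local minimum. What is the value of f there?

∂f/∂y = 10y - 3v - 1 = 0 and ∂f/∂v = -3y + 8v + 6 = 0, so (y, v) = (-10/71, -57/71).
The Hessian has f_{yy} = 10, f_{vv} = 8, f_{yv} = -3, giving D = 71 > 0 with f_{yy} > 0, so the point is a local minimum.
f(-10/71, -57/71) = -663/71.

-663/71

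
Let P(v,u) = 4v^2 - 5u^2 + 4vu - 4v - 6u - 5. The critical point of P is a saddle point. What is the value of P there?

-16/3

∂P/∂v = 8v + 4u - 4 = 0 and ∂P/∂u = 4v - 10u - 6 = 0, so (v, u) = (2/3, -1/3).
The Hessian has P_{vv} = 8, P_{uu} = -10, P_{vu} = 4, giving D = -96 < 0, so the point is a saddle point.
P(2/3, -1/3) = -16/3.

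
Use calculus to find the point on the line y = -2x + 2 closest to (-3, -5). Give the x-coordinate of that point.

Minimize D(x)^2 = (x + 3)^2 + (-2x + 7)^2.
d/dx[D^2] = 2(x + 3) + 2·(-2)·(-2x + 7) = 0 ⇒ x = 11/5.
Then y = -12/5 and the distance is √(169/5) ≈ 5.8138.

11/5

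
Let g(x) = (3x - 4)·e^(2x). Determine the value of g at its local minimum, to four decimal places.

-7.9417

By the product rule, g'(x) = (6x - 5)·e^(2x). Since e^(2x) > 0, the only critical point is x = 5/6.
g''(5/6) has the same sign as 6 > 0, so this is a local minimum.
g(5/6) = (-3/2)·e^(5/3) ≈ -7.9417.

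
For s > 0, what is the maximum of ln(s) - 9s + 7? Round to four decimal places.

3.8028

P'(s) = 1/s − 9 = 0 gives s = 1/9.
P''(s) = -1/s², which is negative for s > 0, so this is a local maximum.
P(1/9) = 1·ln(1/9) - 1 + 7 ≈ 3.8028.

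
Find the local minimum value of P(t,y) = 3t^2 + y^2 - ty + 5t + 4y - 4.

∂P/∂t = 6t - y + 5 = 0 and ∂P/∂y = -t + 2y + 4 = 0, so (t, y) = (-14/11, -29/11).
The Hessian has P_{tt} = 6, P_{yy} = 2, P_{ty} = -1, giving D = 11 > 0 with P_{tt} > 0, so the point is a local minimum.
P(-14/11, -29/11) = -137/11.

-137/11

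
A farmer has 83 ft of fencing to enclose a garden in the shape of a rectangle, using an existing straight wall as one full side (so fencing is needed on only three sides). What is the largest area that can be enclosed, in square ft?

Let the sides perpendicular to the wall have length x and the parallel side y, so 2x + y = 83 and the area is A = xy = x(83 − 2x).
A'(x) = 83 − 4x = 0 gives x = 83/4, and A''(x) = −4 < 0 confirms a maximum.
Then y = 83 − 2·83/4 = 83/2 and A = 6889/8.

6889/8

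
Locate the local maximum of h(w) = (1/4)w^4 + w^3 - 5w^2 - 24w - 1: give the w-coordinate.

-2

Critical points: h'(w) = w^3 + 3w^2 - 10w - 24 vanishes at w = -4, -2, 3.
h''(w) = 3w^2 + 6w - 10. h''(-4) = 14 > 0 ⇒ local minimum; h''(-2) = -10 < 0 ⇒ local maximum; h''(3) = 35 > 0 ⇒ local minimum.
Thus h has its local maximum at w = -2, with value 23.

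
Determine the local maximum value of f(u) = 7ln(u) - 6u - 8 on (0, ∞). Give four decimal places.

f'(u) = 7/u − 6 = 0 gives u = 7/6.
f''(u) = -7/u², which is negative for u > 0, so this is a local maximum.
f(7/6) = 7·ln(7/6) - 7 - 8 ≈ -13.9209.

-13.9209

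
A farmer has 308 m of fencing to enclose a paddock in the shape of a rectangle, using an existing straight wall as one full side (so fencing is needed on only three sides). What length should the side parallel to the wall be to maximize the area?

Let the sides perpendicular to the wall have length x and the parallel side y, so 2x + y = 308 and the area is A = xy = x(308 − 2x).
A'(x) = 308 − 4x = 0 gives x = 77, and A''(x) = −4 < 0 confirms a maximum.
Then y = 308 − 2·77 = 154 and A = 11858.

154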